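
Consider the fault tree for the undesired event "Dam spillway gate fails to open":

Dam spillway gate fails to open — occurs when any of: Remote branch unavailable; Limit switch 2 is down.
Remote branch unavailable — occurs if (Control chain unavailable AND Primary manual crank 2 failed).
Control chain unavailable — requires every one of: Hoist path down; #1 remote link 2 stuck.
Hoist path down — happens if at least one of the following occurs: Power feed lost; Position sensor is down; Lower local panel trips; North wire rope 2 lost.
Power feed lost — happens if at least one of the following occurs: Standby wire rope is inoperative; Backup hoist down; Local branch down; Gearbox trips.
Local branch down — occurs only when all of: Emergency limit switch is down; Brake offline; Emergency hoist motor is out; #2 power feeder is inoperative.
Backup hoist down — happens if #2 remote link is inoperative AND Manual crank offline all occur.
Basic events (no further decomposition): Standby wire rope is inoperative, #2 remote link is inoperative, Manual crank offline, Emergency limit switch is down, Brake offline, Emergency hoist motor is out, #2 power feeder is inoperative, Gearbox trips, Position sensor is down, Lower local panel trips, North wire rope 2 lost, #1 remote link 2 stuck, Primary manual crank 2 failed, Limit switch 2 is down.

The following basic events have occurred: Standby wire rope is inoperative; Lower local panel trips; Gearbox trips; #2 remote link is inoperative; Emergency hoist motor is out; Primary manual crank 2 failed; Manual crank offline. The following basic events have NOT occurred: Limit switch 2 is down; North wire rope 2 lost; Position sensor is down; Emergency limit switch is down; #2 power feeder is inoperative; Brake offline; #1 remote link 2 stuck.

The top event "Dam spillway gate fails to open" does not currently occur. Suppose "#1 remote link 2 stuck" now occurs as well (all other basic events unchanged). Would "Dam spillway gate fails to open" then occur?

Counterfactual: set "#1 remote link 2 stuck" to occurred.
Backup hoist down [AND]: #2 remote link is inoperative=occurs, Manual crank offline=occurs → all inputs occur → occurs.
Local branch down [AND]: Emergency limit switch is down=not, Brake offline=not, Emergency hoist motor is out=occurs, #2 power feeder is inoperative=not → not all inputs occur → does not occur.
Power feed lost [OR]: Standby wire rope is inoperative=occurs, Backup hoist down=occurs, Local branch down=not, Gearbox trips=occurs → at least one input occurs → occurs.
Hoist path down [OR]: Power feed lost=occurs, Position sensor is down=not, Lower local panel trips=occurs, North wire rope 2 lost=not → at least one input occurs → occurs.
Control chain unavailable [AND]: Hoist path down=occurs, #1 remote link 2 stuck=occurs → all inputs occur → occurs.
Remote branch unavailable [AND]: Control chain unavailable=occurs, Primary manual crank 2 failed=occurs → all inputs occur → occurs.
Dam spillway gate fails to open [OR]: Remote branch unavailable=occurs, Limit switch 2 is down=not → at least one input occurs → occurs.

Yes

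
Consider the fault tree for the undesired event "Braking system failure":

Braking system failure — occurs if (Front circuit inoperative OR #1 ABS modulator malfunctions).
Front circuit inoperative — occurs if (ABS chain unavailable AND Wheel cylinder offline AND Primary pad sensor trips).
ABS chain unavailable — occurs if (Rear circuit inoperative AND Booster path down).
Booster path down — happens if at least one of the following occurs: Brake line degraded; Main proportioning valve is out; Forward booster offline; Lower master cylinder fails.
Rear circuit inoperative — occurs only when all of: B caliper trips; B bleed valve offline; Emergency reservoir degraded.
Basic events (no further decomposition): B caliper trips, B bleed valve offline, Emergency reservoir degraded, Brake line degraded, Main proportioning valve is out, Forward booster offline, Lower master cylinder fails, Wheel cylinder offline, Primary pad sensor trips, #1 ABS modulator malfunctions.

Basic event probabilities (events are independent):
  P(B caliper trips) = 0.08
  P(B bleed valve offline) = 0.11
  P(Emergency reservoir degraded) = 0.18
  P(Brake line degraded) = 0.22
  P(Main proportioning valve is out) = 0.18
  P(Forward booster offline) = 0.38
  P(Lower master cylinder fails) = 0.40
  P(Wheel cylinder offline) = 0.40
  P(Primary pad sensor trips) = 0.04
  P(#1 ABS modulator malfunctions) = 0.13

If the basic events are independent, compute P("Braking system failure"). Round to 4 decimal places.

0.1300

P(Rear circuit inoperative) [AND] = 0.08 × 0.11 × 0.18 = 0.001584
P(Booster path down) [OR] = 1 − (1−0.22) × (1−0.18) × (1−0.38) × (1−0.40) = 0.762069
P(ABS chain unavailable) [AND] = 0.001584 × 0.762069 = 0.001207
P(Front circuit inoperative) [AND] = 0.001207 × 0.40 × 0.04 = 0.000019
P(Braking system failure) [OR] = 1 − (1−0.000019) × (1−0.13) = 0.130017
Rounded to 4 decimal places: P(Braking system failure) ≈ 0.1300.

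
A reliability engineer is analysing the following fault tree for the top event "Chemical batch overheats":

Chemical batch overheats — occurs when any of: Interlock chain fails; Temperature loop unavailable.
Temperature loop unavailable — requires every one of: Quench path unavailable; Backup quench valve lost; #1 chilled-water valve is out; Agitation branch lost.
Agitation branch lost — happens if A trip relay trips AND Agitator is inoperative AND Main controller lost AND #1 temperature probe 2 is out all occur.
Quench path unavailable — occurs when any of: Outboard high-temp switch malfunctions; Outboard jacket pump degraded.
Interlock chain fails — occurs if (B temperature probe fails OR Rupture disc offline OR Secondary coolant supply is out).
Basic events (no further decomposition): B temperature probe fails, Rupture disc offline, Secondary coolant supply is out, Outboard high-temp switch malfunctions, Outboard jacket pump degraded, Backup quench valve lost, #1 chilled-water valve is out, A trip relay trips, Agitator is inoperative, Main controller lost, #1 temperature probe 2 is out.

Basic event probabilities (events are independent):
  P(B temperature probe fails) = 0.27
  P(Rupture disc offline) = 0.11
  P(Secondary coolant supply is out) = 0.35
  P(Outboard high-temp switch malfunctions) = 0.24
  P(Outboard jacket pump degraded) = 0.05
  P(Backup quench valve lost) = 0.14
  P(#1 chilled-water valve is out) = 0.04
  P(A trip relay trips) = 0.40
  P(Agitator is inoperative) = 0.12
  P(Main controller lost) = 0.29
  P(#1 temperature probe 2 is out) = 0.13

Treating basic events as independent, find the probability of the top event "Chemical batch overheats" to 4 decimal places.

0.5777

P(Interlock chain fails) [OR] = 1 − (1−0.27) × (1−0.11) × (1−0.35) = 0.577695
P(Quench path unavailable) [OR] = 1 − (1−0.24) × (1−0.05) = 0.278000
P(Agitation branch lost) [AND] = 0.40 × 0.12 × 0.29 × 0.13 = 0.001810
P(Temperature loop unavailable) [AND] = 0.278000 × 0.14 × 0.04 × 0.001810 = 0.000003
P(Chemical batch overheats) [OR] = 1 − (1−0.577695) × (1−0.000003) = 0.577696
Rounded to 4 decimal places: P(Chemical batch overheats) ≈ 0.5777.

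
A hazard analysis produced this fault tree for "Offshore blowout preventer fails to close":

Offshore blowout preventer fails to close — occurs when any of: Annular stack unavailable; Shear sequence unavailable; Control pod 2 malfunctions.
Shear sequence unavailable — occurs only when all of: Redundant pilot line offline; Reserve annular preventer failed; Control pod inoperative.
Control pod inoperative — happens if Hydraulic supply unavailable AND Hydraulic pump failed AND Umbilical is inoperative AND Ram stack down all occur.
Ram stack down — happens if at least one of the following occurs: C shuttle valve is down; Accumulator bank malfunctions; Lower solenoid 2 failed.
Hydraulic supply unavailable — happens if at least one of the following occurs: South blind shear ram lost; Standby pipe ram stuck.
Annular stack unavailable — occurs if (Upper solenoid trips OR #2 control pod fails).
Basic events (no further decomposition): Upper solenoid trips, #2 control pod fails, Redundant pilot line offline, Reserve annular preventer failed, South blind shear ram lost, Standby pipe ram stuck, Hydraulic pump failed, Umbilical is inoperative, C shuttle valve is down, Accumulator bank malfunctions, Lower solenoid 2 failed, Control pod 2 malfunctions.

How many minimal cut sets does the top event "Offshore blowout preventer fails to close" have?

9

Annular stack unavailable [OR]: union of children's cut sets → 2 cut set(s).
Hydraulic supply unavailable [OR]: union of children's cut sets → 2 cut set(s).
Ram stack down [OR]: union of children's cut sets → 3 cut set(s).
Control pod inoperative [AND]: one cut set from each child combined → 2 × 1 × 1 × 3 = 6 cut set(s).
Shear sequence unavailable [AND]: one cut set from each child combined → 1 × 1 × 6 = 6 cut set(s).
Offshore blowout preventer fails to close [OR]: union of children's cut sets → 9 cut set(s).
Minimal cut sets: {Upper solenoid trips}; {#2 control pod fails}; {C shuttle valve is down, Hydraulic pump failed, Redundant pilot line offline, Reserve annular preventer failed, South blind shear ram lost, Umbilical is inoperative}; {Accumulator bank malfunctions, Hydraulic pump failed, Redundant pilot line offline, Reserve annular preventer failed, South blind shear ram lost, Umbilical is inoperative}; {Hydraulic pump failed, Lower solenoid 2 failed, Redundant pilot line offline, Reserve annular preventer failed, South blind shear ram lost, Umbilical is inoperative}; {C shuttle valve is down, Hydraulic pump failed, Redundant pilot line offline, Reserve annular preventer failed, Standby pipe ram stuck, Umbilical is inoperative}; {Accumulator bank malfunctions, Hydraulic pump failed, Redundant pilot line offline, Reserve annular preventer failed, Standby pipe ram stuck, Umbilical is inoperative}; {Hydraulic pump failed, Lower solenoid 2 failed, Redundant pilot line offline, Reserve annular preventer failed, Standby pipe ram stuck, Umbilical is inoperative}; {Control pod 2 malfunctions}.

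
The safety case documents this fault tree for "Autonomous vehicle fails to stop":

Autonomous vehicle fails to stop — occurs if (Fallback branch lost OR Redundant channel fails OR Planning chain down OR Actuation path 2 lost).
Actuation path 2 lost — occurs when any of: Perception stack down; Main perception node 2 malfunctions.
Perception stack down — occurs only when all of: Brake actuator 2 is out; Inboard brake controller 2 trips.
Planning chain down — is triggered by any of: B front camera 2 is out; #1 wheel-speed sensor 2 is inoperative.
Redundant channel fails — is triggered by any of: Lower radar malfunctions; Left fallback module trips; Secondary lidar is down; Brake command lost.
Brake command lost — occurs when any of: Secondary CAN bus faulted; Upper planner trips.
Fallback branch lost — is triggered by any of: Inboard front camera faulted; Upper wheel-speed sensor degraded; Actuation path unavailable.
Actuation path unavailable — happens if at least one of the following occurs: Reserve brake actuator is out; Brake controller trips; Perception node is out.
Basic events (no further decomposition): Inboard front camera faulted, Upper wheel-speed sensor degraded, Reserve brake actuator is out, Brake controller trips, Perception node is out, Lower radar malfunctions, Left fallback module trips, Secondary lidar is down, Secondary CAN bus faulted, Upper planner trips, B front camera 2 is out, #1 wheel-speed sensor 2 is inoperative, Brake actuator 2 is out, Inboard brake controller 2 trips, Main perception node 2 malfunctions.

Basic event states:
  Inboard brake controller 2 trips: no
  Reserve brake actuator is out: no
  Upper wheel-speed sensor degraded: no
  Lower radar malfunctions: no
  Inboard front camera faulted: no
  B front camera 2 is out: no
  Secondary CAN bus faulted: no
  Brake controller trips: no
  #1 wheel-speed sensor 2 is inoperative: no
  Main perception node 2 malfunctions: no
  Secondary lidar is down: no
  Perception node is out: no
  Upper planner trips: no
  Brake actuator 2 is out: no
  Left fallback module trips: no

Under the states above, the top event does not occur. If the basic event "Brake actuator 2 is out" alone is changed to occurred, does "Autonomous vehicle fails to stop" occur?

Counterfactual: set "Brake actuator 2 is out" to occurred.
Actuation path unavailable [OR]: Reserve brake actuator is out=not, Brake controller trips=not, Perception node is out=not → no input occurs → does not occur.
Fallback branch lost [OR]: Inboard front camera faulted=not, Upper wheel-speed sensor degraded=not, Actuation path unavailable=not → no input occurs → does not occur.
Brake command lost [OR]: Secondary CAN bus faulted=not, Upper planner trips=not → no input occurs → does not occur.
Redundant channel fails [OR]: Lower radar malfunctions=not, Left fallback module trips=not, Secondary lidar is down=not, Brake command lost=not → no input occurs → does not occur.
Planning chain down [OR]: B front camera 2 is out=not, #1 wheel-speed sensor 2 is inoperative=not → no input occurs → does not occur.
Perception stack down [AND]: Brake actuator 2 is out=occurs, Inboard brake controller 2 trips=not → not all inputs occur → does not occur.
Actuation path 2 lost [OR]: Perception stack down=not, Main perception node 2 malfunctions=not → no input occurs → does not occur.
Autonomous vehicle fails to stop [OR]: Fallback branch lost=not, Redundant channel fails=not, Planning chain down=not, Actuation path 2 lost=not → no input occurs → does not occur.

No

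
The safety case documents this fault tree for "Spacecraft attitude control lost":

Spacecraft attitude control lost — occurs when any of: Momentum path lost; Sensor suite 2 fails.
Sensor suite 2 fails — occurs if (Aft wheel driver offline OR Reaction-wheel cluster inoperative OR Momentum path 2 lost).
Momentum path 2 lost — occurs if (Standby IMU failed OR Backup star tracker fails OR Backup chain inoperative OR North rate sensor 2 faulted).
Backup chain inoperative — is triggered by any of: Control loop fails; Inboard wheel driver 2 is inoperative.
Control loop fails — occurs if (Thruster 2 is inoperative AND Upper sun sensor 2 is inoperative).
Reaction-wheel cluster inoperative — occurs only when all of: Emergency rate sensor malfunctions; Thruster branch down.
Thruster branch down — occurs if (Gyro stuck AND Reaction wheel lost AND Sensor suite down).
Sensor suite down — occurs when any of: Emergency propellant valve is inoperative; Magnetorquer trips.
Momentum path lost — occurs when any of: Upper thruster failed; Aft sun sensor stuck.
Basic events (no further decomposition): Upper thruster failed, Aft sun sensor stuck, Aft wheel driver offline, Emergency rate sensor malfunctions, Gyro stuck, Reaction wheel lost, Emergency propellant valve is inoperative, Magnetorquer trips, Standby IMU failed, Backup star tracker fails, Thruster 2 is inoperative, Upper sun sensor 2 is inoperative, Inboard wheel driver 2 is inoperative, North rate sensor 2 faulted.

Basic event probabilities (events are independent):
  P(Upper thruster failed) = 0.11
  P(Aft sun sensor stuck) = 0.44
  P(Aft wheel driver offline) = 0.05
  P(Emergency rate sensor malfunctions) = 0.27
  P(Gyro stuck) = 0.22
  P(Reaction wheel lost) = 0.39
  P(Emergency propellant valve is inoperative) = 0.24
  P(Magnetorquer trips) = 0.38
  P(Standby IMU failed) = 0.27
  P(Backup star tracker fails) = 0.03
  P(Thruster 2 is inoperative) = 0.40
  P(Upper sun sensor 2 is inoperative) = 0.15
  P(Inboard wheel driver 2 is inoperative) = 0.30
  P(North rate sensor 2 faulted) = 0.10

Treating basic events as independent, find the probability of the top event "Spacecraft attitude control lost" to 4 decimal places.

P(Momentum path lost) [OR] = 1 − (1−0.11) × (1−0.44) = 0.501600
P(Sensor suite down) [OR] = 1 − (1−0.24) × (1−0.38) = 0.528800
P(Thruster branch down) [AND] = 0.22 × 0.39 × 0.528800 = 0.045371
P(Reaction-wheel cluster inoperative) [AND] = 0.27 × 0.045371 = 0.012250
P(Control loop fails) [AND] = 0.40 × 0.15 = 0.060000
P(Backup chain inoperative) [OR] = 1 − (1−0.060000) × (1−0.30) = 0.342000
P(Momentum path 2 lost) [OR] = 1 − (1−0.27) × (1−0.03) × (1−0.342000) × (1−0.10) = 0.580663
P(Sensor suite 2 fails) [OR] = 1 − (1−0.05) × (1−0.012250) × (1−0.580663) = 0.606510
P(Spacecraft attitude control lost) [OR] = 1 − (1−0.501600) × (1−0.606510) = 0.803885
Rounded to 4 decimal places: P(Spacecraft attitude control lost) ≈ 0.8039.

0.8039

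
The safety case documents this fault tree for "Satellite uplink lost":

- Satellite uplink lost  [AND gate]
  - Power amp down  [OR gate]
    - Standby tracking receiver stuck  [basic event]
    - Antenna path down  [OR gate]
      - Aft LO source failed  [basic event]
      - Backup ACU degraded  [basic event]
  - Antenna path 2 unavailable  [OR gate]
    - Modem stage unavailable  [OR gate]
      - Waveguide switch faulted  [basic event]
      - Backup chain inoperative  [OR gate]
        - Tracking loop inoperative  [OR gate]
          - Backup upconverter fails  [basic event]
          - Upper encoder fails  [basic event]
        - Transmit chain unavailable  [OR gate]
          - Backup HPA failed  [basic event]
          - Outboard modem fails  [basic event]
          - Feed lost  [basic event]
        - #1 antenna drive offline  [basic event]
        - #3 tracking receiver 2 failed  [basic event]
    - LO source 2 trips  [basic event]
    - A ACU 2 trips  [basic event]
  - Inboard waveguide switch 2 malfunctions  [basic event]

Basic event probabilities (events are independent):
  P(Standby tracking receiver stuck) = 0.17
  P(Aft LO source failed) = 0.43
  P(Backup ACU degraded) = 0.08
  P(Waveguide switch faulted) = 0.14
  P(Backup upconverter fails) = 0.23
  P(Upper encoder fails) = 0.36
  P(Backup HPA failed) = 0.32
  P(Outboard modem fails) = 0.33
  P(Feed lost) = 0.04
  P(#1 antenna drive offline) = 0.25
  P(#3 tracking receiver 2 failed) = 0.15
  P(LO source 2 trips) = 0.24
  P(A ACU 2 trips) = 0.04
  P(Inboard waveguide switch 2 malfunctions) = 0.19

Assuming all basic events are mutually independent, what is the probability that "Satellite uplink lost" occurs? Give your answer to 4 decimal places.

P(Antenna path down) [OR] = 1 − (1−0.43) × (1−0.08) = 0.475600
P(Power amp down) [OR] = 1 − (1−0.17) × (1−0.475600) = 0.564748
P(Tracking loop inoperative) [OR] = 1 − (1−0.23) × (1−0.36) = 0.507200
P(Transmit chain unavailable) [OR] = 1 − (1−0.32) × (1−0.33) × (1−0.04) = 0.562624
P(Backup chain inoperative) [OR] = 1 − (1−0.507200) × (1−0.562624) × (1−0.25) × (1−0.15) = 0.862594
P(Modem stage unavailable) [OR] = 1 − (1−0.14) × (1−0.862594) = 0.881831
P(Antenna path 2 unavailable) [OR] = 1 − (1−0.881831) × (1−0.24) × (1−0.04) = 0.913784
P(Satellite uplink lost) [AND] = 0.564748 × 0.913784 × 0.19 = 0.098051
Rounded to 4 decimal places: P(Satellite uplink lost) ≈ 0.0981.

0.0981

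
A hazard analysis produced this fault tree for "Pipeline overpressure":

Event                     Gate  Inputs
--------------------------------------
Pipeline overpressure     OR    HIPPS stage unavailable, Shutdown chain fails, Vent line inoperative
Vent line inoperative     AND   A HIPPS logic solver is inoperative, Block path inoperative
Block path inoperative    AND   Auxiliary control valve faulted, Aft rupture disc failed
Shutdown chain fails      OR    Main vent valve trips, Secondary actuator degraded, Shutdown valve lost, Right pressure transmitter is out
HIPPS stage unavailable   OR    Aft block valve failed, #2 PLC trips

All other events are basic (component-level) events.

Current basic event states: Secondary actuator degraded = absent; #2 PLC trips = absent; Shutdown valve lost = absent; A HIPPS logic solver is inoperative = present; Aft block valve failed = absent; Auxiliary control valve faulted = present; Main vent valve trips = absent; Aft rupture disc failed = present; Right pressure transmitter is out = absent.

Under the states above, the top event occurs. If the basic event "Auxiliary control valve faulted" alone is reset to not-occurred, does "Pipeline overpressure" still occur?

No

Counterfactual: set "Auxiliary control valve faulted" to not occurred.
HIPPS stage unavailable [OR]: Aft block valve failed=not, #2 PLC trips=not → no input occurs → does not occur.
Shutdown chain fails [OR]: Main vent valve trips=not, Secondary actuator degraded=not, Shutdown valve lost=not, Right pressure transmitter is out=not → no input occurs → does not occur.
Block path inoperative [AND]: Auxiliary control valve faulted=not, Aft rupture disc failed=occurs → not all inputs occur → does not occur.
Vent line inoperative [AND]: A HIPPS logic solver is inoperative=occurs, Block path inoperative=not → not all inputs occur → does not occur.
Pipeline overpressure [OR]: HIPPS stage unavailable=not, Shutdown chain fails=not, Vent line inoperative=not → no input occurs → does not occur.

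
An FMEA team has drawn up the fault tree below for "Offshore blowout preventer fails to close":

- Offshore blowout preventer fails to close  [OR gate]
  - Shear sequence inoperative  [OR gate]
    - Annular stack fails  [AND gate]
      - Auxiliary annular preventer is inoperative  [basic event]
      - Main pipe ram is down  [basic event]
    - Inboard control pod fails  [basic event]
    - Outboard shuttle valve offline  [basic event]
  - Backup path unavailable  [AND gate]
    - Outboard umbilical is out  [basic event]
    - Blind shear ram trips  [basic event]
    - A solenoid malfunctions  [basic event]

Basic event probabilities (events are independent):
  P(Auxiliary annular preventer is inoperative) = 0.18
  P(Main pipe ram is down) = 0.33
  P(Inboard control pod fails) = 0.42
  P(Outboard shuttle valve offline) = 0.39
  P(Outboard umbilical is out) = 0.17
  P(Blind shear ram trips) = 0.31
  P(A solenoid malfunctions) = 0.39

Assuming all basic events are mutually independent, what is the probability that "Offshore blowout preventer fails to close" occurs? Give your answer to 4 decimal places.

0.6741

P(Annular stack fails) [AND] = 0.18 × 0.33 = 0.059400
P(Shear sequence inoperative) [OR] = 1 − (1−0.059400) × (1−0.42) × (1−0.39) = 0.667216
P(Backup path unavailable) [AND] = 0.17 × 0.31 × 0.39 = 0.020553
P(Offshore blowout preventer fails to close) [OR] = 1 − (1−0.667216) × (1−0.020553) = 0.674056
Rounded to 4 decimal places: P(Offshore blowout preventer fails to close) ≈ 0.6741.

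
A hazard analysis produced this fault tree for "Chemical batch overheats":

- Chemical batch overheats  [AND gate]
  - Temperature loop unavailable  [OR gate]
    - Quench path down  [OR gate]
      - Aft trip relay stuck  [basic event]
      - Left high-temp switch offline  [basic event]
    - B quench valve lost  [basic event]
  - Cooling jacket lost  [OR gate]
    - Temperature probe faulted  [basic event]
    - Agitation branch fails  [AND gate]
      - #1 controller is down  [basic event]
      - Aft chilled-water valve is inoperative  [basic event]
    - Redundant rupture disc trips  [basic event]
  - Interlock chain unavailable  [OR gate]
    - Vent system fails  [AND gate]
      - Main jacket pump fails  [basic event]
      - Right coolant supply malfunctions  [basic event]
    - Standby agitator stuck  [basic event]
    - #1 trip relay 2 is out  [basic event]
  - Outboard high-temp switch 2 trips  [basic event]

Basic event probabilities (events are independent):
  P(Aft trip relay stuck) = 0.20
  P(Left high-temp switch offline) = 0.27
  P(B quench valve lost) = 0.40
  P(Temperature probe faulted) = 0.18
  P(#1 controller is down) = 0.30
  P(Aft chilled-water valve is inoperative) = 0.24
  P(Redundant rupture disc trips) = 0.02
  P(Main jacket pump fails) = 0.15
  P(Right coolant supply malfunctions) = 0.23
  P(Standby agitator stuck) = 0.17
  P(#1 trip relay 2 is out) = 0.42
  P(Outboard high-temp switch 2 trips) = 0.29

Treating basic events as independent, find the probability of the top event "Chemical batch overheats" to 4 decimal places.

P(Quench path down) [OR] = 1 − (1−0.20) × (1−0.27) = 0.416000
P(Temperature loop unavailable) [OR] = 1 − (1−0.416000) × (1−0.40) = 0.649600
P(Agitation branch fails) [AND] = 0.30 × 0.24 = 0.072000
P(Cooling jacket lost) [OR] = 1 − (1−0.18) × (1−0.072000) × (1−0.02) = 0.254259
P(Vent system fails) [AND] = 0.15 × 0.23 = 0.034500
P(Interlock chain unavailable) [OR] = 1 − (1−0.034500) × (1−0.17) × (1−0.42) = 0.535208
P(Chemical batch overheats) [AND] = 0.649600 × 0.254259 × 0.535208 × 0.29 = 0.025636
Rounded to 4 decimal places: P(Chemical batch overheats) ≈ 0.0256.

0.0256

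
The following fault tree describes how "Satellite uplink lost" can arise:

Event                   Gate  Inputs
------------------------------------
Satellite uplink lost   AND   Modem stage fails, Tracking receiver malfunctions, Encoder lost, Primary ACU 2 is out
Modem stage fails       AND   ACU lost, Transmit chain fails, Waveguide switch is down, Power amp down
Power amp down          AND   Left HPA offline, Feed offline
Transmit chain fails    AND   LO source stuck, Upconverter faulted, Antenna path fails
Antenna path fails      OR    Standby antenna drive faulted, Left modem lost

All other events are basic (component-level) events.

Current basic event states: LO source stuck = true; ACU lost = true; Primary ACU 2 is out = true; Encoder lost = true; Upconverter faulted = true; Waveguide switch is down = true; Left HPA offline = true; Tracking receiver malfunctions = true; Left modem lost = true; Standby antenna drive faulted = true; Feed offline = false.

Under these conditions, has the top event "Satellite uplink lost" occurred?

Antenna path fails [OR]: Standby antenna drive faulted=occurs, Left modem lost=occurs → at least one input occurs → occurs.
Transmit chain fails [AND]: LO source stuck=occurs, Upconverter faulted=occurs, Antenna path fails=occurs → all inputs occur → occurs.
Power amp down [AND]: Left HPA offline=occurs, Feed offline=not → not all inputs occur → does not occur.
Modem stage fails [AND]: ACU lost=occurs, Transmit chain fails=occurs, Waveguide switch is down=occurs, Power amp down=not → not all inputs occur → does not occur.
Satellite uplink lost [AND]: Modem stage fails=not, Tracking receiver malfunctions=occurs, Encoder lost=occurs, Primary ACU 2 is out=occurs → not all inputs occur → does not occur.

No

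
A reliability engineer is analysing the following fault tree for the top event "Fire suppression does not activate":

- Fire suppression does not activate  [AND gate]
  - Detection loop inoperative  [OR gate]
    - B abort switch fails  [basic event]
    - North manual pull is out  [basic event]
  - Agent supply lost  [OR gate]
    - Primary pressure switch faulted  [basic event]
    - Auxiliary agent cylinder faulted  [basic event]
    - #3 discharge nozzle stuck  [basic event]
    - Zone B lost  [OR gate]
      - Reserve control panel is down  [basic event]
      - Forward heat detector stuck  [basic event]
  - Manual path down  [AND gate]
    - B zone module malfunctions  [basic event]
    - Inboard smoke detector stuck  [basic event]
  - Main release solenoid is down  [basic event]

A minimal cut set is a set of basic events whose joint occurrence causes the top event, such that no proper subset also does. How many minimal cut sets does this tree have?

10

Detection loop inoperative [OR]: union of children's cut sets → 2 cut set(s).
Zone B lost [OR]: union of children's cut sets → 2 cut set(s).
Agent supply lost [OR]: union of children's cut sets → 5 cut set(s).
Manual path down [AND]: one cut set from each child combined → 1 × 1 = 1 cut set(s).
Fire suppression does not activate [AND]: one cut set from each child combined → 2 × 5 × 1 × 1 = 10 cut set(s).
Minimal cut sets: {B abort switch fails, B zone module malfunctions, Inboard smoke detector stuck, Main release solenoid is down, Primary pressure switch faulted}; {Auxiliary agent cylinder faulted, B abort switch fails, B zone module malfunctions, Inboard smoke detector stuck, Main release solenoid is down}; {#3 discharge nozzle stuck, B abort switch fails, B zone module malfunctions, Inboard smoke detector stuck, Main release solenoid is down}; {B abort switch fails, B zone module malfunctions, Inboard smoke detector stuck, Main release solenoid is down, Reserve control panel is down}; {B abort switch fails, B zone module malfunctions, Forward heat detector stuck, Inboard smoke detector stuck, Main release solenoid is down}; {B zone module malfunctions, Inboard smoke detector stuck, Main release solenoid is down, North manual pull is out, Primary pressure switch faulted}; {Auxiliary agent cylinder faulted, B zone module malfunctions, Inboard smoke detector stuck, Main release solenoid is down, North manual pull is out}; {#3 discharge nozzle stuck, B zone module malfunctions, Inboard smoke detector stuck, Main release solenoid is down, North manual pull is out}; {B zone module malfunctions, Inboard smoke detector stuck, Main release solenoid is down, North manual pull is out, Reserve control panel is down}; {B zone module malfunctions, Forward heat detector stuck, Inboard smoke detector stuck, Main release solenoid is down, North manual pull is out}.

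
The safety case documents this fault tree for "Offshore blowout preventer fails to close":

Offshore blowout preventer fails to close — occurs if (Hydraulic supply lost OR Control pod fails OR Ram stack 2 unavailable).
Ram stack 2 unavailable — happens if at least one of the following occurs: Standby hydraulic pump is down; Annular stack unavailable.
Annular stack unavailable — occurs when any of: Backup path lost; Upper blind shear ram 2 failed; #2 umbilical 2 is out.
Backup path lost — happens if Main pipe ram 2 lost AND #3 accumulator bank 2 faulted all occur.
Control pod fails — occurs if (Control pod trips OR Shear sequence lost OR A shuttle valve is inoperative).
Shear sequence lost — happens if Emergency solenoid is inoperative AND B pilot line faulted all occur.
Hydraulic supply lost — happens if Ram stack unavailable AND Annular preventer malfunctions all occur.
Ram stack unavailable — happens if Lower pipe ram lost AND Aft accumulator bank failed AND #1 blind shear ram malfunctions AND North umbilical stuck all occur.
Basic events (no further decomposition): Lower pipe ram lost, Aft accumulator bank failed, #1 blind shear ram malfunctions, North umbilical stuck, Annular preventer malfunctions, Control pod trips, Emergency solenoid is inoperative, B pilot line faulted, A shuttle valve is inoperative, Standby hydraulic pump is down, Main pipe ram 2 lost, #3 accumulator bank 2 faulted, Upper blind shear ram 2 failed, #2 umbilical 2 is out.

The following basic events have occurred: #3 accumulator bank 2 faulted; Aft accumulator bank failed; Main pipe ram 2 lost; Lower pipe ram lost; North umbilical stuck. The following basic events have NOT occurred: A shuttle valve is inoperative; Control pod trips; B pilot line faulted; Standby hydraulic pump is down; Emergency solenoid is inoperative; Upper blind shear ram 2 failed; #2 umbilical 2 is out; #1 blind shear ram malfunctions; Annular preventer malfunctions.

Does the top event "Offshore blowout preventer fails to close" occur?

Yes

Ram stack unavailable [AND]: Lower pipe ram lost=occurs, Aft accumulator bank failed=occurs, #1 blind shear ram malfunctions=not, North umbilical stuck=occurs → not all inputs occur → does not occur.
Hydraulic supply lost [AND]: Ram stack unavailable=not, Annular preventer malfunctions=not → not all inputs occur → does not occur.
Shear sequence lost [AND]: Emergency solenoid is inoperative=not, B pilot line faulted=not → not all inputs occur → does not occur.
Control pod fails [OR]: Control pod trips=not, Shear sequence lost=not, A shuttle valve is inoperative=not → no input occurs → does not occur.
Backup path lost [AND]: Main pipe ram 2 lost=occurs, #3 accumulator bank 2 faulted=occurs → all inputs occur → occurs.
Annular stack unavailable [OR]: Backup path lost=occurs, Upper blind shear ram 2 failed=not, #2 umbilical 2 is out=not → at least one input occurs → occurs.
Ram stack 2 unavailable [OR]: Standby hydraulic pump is down=not, Annular stack unavailable=occurs → at least one input occurs → occurs.
Offshore blowout preventer fails to close [OR]: Hydraulic supply lost=not, Control pod fails=not, Ram stack 2 unavailable=occurs → at least one input occurs → occurs.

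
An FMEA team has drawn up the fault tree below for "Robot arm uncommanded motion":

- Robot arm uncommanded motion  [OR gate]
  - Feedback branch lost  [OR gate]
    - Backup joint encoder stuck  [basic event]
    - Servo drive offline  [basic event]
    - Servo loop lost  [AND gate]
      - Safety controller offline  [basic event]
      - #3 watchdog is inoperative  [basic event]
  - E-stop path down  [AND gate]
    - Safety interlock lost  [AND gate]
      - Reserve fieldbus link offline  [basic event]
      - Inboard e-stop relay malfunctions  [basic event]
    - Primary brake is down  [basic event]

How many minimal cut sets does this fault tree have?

4

Servo loop lost [AND]: one cut set from each child combined → 1 × 1 = 1 cut set(s).
Feedback branch lost [OR]: union of children's cut sets → 3 cut set(s).
Safety interlock lost [AND]: one cut set from each child combined → 1 × 1 = 1 cut set(s).
E-stop path down [AND]: one cut set from each child combined → 1 × 1 = 1 cut set(s).
Robot arm uncommanded motion [OR]: union of children's cut sets → 4 cut set(s).
Minimal cut sets: {Backup joint encoder stuck}; {Servo drive offline}; {#3 watchdog is inoperative, Safety controller offline}; {Inboard e-stop relay malfunctions, Primary brake is down, Reserve fieldbus link offline}.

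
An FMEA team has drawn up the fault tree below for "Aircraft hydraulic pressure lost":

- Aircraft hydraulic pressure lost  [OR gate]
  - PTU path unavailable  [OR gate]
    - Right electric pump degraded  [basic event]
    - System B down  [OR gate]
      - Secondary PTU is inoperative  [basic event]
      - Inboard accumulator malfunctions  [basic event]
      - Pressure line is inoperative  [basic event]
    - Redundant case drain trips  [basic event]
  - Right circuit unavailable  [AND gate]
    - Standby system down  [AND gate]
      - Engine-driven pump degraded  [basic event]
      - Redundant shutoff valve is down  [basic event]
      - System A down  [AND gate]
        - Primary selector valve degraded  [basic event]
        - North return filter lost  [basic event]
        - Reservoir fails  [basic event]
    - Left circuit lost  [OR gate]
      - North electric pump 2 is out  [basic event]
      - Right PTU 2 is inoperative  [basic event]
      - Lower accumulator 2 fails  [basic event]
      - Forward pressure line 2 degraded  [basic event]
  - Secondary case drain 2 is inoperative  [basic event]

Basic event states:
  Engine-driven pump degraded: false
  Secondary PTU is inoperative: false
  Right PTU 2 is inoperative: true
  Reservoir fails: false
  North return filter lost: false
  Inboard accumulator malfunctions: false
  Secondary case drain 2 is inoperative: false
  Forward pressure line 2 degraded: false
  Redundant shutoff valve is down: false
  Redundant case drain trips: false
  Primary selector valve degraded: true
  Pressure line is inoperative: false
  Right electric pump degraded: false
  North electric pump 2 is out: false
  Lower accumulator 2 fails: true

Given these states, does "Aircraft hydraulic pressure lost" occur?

System B down [OR]: Secondary PTU is inoperative=not, Inboard accumulator malfunctions=not, Pressure line is inoperative=not → no input occurs → does not occur.
PTU path unavailable [OR]: Right electric pump degraded=not, System B down=not, Redundant case drain trips=not → no input occurs → does not occur.
System A down [AND]: Primary selector valve degraded=occurs, North return filter lost=not, Reservoir fails=not → not all inputs occur → does not occur.
Standby system down [AND]: Engine-driven pump degraded=not, Redundant shutoff valve is down=not, System A down=not → not all inputs occur → does not occur.
Left circuit lost [OR]: North electric pump 2 is out=not, Right PTU 2 is inoperative=occurs, Lower accumulator 2 fails=occurs, Forward pressure line 2 degraded=not → at least one input occurs → occurs.
Right circuit unavailable [AND]: Standby system down=not, Left circuit lost=occurs → not all inputs occur → does not occur.
Aircraft hydraulic pressure lost [OR]: PTU path unavailable=not, Right circuit unavailable=not, Secondary case drain 2 is inoperative=not → no input occurs → does not occur.

No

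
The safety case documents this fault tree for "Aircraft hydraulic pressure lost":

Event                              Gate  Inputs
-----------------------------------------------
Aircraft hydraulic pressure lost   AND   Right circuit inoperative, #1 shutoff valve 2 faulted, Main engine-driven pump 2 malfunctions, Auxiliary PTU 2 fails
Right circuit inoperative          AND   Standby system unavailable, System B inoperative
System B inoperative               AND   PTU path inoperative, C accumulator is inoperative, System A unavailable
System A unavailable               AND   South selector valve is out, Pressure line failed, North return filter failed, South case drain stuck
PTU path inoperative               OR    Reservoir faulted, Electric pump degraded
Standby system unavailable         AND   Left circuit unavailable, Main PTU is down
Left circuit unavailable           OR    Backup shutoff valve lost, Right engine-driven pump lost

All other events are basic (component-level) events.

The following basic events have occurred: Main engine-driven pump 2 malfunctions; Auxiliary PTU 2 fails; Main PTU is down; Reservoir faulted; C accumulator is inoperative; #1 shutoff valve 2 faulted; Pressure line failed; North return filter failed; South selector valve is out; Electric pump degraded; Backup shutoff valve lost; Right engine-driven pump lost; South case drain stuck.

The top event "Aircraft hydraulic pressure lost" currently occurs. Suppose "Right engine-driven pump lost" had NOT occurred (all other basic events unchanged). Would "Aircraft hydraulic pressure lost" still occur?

Yes

Counterfactual: set "Right engine-driven pump lost" to not occurred.
Left circuit unavailable [OR]: Backup shutoff valve lost=occurs, Right engine-driven pump lost=not → at least one input occurs → occurs.
Standby system unavailable [AND]: Left circuit unavailable=occurs, Main PTU is down=occurs → all inputs occur → occurs.
PTU path inoperative [OR]: Reservoir faulted=occurs, Electric pump degraded=occurs → at least one input occurs → occurs.
System A unavailable [AND]: South selector valve is out=occurs, Pressure line failed=occurs, North return filter failed=occurs, South case drain stuck=occurs → all inputs occur → occurs.
System B inoperative [AND]: PTU path inoperative=occurs, C accumulator is inoperative=occurs, System A unavailable=occurs → all inputs occur → occurs.
Right circuit inoperative [AND]: Standby system unavailable=occurs, System B inoperative=occurs → all inputs occur → occurs.
Aircraft hydraulic pressure lost [AND]: Right circuit inoperative=occurs, #1 shutoff valve 2 faulted=occurs, Main engine-driven pump 2 malfunctions=occurs, Auxiliary PTU 2 fails=occurs → all inputs occur → occurs.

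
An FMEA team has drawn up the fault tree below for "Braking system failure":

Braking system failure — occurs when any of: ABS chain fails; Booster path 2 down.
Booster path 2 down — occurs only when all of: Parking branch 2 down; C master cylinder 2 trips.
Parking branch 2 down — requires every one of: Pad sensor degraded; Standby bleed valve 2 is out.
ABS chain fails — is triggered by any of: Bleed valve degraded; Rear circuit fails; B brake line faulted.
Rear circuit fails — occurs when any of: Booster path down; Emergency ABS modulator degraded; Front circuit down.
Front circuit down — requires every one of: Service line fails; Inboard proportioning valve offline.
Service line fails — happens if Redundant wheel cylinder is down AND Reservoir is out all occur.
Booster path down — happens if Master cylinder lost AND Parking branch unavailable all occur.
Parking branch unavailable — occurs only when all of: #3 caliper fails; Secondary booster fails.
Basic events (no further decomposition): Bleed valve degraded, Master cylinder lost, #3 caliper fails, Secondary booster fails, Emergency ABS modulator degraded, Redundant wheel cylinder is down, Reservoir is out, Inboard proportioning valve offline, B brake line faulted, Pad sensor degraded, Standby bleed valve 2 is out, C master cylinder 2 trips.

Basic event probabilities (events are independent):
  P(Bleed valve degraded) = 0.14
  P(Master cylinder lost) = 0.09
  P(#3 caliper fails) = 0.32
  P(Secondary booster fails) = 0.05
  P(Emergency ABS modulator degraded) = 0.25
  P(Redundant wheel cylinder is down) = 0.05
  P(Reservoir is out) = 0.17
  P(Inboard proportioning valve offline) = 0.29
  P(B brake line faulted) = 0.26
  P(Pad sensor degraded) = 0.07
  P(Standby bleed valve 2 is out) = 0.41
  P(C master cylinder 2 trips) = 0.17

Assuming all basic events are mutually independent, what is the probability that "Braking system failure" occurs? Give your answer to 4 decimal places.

P(Parking branch unavailable) [AND] = 0.32 × 0.05 = 0.016000
P(Booster path down) [AND] = 0.09 × 0.016000 = 0.001440
P(Service line fails) [AND] = 0.05 × 0.17 = 0.008500
P(Front circuit down) [AND] = 0.008500 × 0.29 = 0.002465
P(Rear circuit fails) [OR] = 1 − (1−0.001440) × (1−0.25) × (1−0.002465) = 0.252926
P(ABS chain fails) [OR] = 1 − (1−0.14) × (1−0.252926) × (1−0.26) = 0.524562
P(Parking branch 2 down) [AND] = 0.07 × 0.41 = 0.028700
P(Booster path 2 down) [AND] = 0.028700 × 0.17 = 0.004879
P(Braking system failure) [OR] = 1 − (1−0.524562) × (1−0.004879) = 0.526882
Rounded to 4 decimal places: P(Braking system failure) ≈ 0.5269.

0.5269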